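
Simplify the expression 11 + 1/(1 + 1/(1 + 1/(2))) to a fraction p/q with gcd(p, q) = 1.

58/5

a_0 = 11: 11/1
a_1 = 1: 12/1
a_2 = 1: 23/2
a_3 = 2: 58/5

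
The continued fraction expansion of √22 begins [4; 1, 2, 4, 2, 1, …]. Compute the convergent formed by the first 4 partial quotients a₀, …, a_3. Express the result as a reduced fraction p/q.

a_0 = 4: 4/1
a_1 = 1: 5/1
a_2 = 2: 14/3
a_3 = 4: 61/13

61/13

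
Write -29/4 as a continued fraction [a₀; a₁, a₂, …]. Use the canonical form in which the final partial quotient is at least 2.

[-8; 1, 3]

Apply division with remainder until the remainder is 0:
-29 = -8·4 + 3, so a_0 = -8
4 = 1·3 + 1, so a_1 = 1
3 = 3·1 + 0, so a_2 = 3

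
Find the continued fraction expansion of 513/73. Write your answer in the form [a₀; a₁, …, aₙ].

[7; 36, 2]

Apply division with remainder until the remainder is 0:
513 = 7·73 + 2, so a_0 = 7
73 = 36·2 + 1, so a_1 = 36
2 = 2·1 + 0, so a_2 = 2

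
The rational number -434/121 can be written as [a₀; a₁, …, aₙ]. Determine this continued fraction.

[-4; 2, 2, 2, 1, 1, 1, 2]

⌊-434/121⌋ = -4, remainder 50
⌊121/50⌋ = 2, remainder 21
⌊50/21⌋ = 2, remainder 8
⌊21/8⌋ = 2, remainder 5
⌊8/5⌋ = 1, remainder 3
⌊5/3⌋ = 1, remainder 2
⌊3/2⌋ = 1, remainder 1
⌊2/1⌋ = 2, remainder 0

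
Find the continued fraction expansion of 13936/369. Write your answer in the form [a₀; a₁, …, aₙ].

Apply division with remainder until the remainder is 0:
13936 ÷ 369 → quotient 37, remainder 283
369 ÷ 283 → quotient 1, remainder 86
283 ÷ 86 → quotient 3, remainder 25
86 ÷ 25 → quotient 3, remainder 11
25 ÷ 11 → quotient 2, remainder 3
11 ÷ 3 → quotient 3, remainder 2
3 ÷ 2 → quotient 1, remainder 1
2 ÷ 1 → quotient 2, remainder 0

[37; 1, 3, 3, 2, 3, 1, 2]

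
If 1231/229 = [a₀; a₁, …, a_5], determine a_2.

1

1231 = 5·229 + 86, so a_0 = 5
229 = 2·86 + 57, so a_1 = 2
86 = 1·57 + 29, so a_2 = 1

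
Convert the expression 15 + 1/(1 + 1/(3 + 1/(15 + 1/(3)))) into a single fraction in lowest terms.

Start with 3.
15 + 1/(3/1) = 15 + 1/3 = 46/3
3 + 1/(46/3) = 3 + 3/46 = 141/46
1 + 1/(141/46) = 1 + 46/141 = 187/141
15 + 1/(187/141) = 15 + 141/187 = 2946/187

2946/187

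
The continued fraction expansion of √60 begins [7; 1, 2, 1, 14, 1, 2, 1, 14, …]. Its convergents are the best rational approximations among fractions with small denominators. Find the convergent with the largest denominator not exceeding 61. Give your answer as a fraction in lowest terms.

a_0 = 7: 7/1  (≤ bound)
a_1 = 1: 8/1  (≤ bound)
a_2 = 2: 23/3  (≤ bound)
a_3 = 1: 31/4  (≤ bound)
a_4 = 14: 457/59  (≤ bound)
a_5 = 1: 488/63  (> 61, stop)

457/59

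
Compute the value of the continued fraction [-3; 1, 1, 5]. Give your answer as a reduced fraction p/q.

Compute successive convergents:
a_0 = -3: -3/1
a_1 = 1: -2/1
a_2 = 1: -5/2
a_3 = 5: -27/11

-27/11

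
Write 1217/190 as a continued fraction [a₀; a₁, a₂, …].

1217 = 6·190 + 77, so a_0 = 6
190 = 2·77 + 36, so a_1 = 2
77 = 2·36 + 5, so a_2 = 2
36 = 7·5 + 1, so a_3 = 7
5 = 5·1 + 0, so a_4 = 5

[6; 2, 2, 7, 5]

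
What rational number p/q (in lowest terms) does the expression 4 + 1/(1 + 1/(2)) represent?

14/3

Start with 2.
1 + 1/(2/1) = 1 + 1/2 = 3/2
4 + 1/(3/2) = 4 + 2/3 = 14/3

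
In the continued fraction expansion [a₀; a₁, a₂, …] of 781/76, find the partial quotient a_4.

Run the Euclidean algorithm, recording each quotient:
781 = 10·76 + 21, so a_0 = 10
76 = 3·21 + 13, so a_1 = 3
21 = 1·13 + 8, so a_2 = 1
13 = 1·8 + 5, so a_3 = 1
8 = 1·5 + 3, so a_4 = 1

1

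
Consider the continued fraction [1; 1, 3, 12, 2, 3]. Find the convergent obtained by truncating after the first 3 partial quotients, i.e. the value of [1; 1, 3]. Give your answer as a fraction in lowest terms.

Compute successive convergents:
a_0 = 1: 1/1
a_1 = 1: 2/1
a_2 = 3: 7/4

7/4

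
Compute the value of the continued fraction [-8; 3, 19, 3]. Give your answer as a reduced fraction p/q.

Build up convergents one term at a time:
a_0 = -8: -8/1
a_1 = 3: -23/3
a_2 = 19: -445/58
a_3 = 3: -1358/177

-1358/177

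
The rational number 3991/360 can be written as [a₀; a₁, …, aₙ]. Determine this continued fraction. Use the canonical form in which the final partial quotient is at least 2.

[11; 11, 1, 1, 1, 1, 2, 2]

Apply division with remainder until the remainder is 0:
3991 ÷ 360 → quotient 11, remainder 31
360 ÷ 31 → quotient 11, remainder 19
31 ÷ 19 → quotient 1, remainder 12
19 ÷ 12 → quotient 1, remainder 7
12 ÷ 7 → quotient 1, remainder 5
7 ÷ 5 → quotient 1, remainder 2
5 ÷ 2 → quotient 2, remainder 1
2 ÷ 1 → quotient 2, remainder 0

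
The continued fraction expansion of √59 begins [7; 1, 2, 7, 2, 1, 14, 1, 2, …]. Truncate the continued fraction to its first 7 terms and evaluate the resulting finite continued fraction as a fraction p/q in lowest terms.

Start with 14.
1 + 1/(14/1) = 1 + 1/14 = 15/14
2 + 1/(15/14) = 2 + 14/15 = 44/15
7 + 1/(44/15) = 7 + 15/44 = 323/44
2 + 1/(323/44) = 2 + 44/323 = 690/323
1 + 1/(690/323) = 1 + 323/690 = 1013/690
7 + 1/(1013/690) = 7 + 690/1013 = 7781/1013

7781/1013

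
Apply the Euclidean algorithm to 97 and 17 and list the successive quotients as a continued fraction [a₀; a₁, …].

97 = 5·17 + 12, so a_0 = 5
17 = 1·12 + 5, so a_1 = 1
12 = 2·5 + 2, so a_2 = 2
5 = 2·2 + 1, so a_3 = 2
2 = 2·1 + 0, so a_4 = 2

[5; 1, 2, 2, 2]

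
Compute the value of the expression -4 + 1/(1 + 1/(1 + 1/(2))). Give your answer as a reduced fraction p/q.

Starting at the tail and folding back:
Start with 2.
1 + 1/(2/1) = 1 + 1/2 = 3/2
1 + 1/(3/2) = 1 + 2/3 = 5/3
-4 + 1/(5/3) = -4 + 3/5 = -17/5

-17/5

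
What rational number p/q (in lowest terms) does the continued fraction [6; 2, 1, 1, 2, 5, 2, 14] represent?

14125/2212

Start with 14.
2 + 1/(14/1) = 2 + 1/14 = 29/14
5 + 1/(29/14) = 5 + 14/29 = 159/29
2 + 1/(159/29) = 2 + 29/159 = 347/159
1 + 1/(347/159) = 1 + 159/347 = 506/347
1 + 1/(506/347) = 1 + 347/506 = 853/506
2 + 1/(853/506) = 2 + 506/853 = 2212/853
6 + 1/(2212/853) = 6 + 853/2212 = 14125/2212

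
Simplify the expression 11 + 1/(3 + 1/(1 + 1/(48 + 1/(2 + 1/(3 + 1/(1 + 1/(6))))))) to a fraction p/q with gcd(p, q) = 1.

Start with 6.
1 + 1/(6/1) = 1 + 1/6 = 7/6
3 + 1/(7/6) = 3 + 6/7 = 27/7
2 + 1/(27/7) = 2 + 7/27 = 61/27
48 + 1/(61/27) = 48 + 27/61 = 2955/61
1 + 1/(2955/61) = 1 + 61/2955 = 3016/2955
3 + 1/(3016/2955) = 3 + 2955/3016 = 12003/3016
11 + 1/(12003/3016) = 11 + 3016/12003 = 135049/12003

135049/12003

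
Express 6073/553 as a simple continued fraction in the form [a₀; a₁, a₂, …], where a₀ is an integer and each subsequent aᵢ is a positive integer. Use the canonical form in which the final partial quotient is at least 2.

Repeatedly divide and take the remainder:
6073 = 10·553 + 543, so a_0 = 10
553 = 1·543 + 10, so a_1 = 1
543 = 54·10 + 3, so a_2 = 54
10 = 3·3 + 1, so a_3 = 3
3 = 3·1 + 0, so a_4 = 3

[10; 1, 54, 3, 3]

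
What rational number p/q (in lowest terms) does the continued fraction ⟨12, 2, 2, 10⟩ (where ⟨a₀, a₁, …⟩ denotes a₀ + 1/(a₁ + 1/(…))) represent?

a_0 = 12: 12/1
a_1 = 2: 25/2
a_2 = 2: 62/5
a_3 = 10: 645/52

645/52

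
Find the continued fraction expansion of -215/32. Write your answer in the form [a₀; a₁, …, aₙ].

Run the Euclidean algorithm, recording each quotient:
-215 = -7·32 + 9, so a_0 = -7
32 = 3·9 + 5, so a_1 = 3
9 = 1·5 + 4, so a_2 = 1
5 = 1·4 + 1, so a_3 = 1
4 = 4·1 + 0, so a_4 = 4

[-7; 3, 1, 1, 4]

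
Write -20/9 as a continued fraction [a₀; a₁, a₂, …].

⌊-20/9⌋ = -3, remainder 7
⌊9/7⌋ = 1, remainder 2
⌊7/2⌋ = 3, remainder 1
⌊2/1⌋ = 2, remainder 0

[-3; 1, 3, 2]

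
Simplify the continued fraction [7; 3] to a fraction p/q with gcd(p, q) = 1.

Build up convergents one term at a time:
a_0 = 7: 7/1
a_1 = 3: 22/3

22/3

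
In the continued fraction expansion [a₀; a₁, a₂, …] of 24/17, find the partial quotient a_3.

3

24 = 1·17 + 7, so a_0 = 1
17 = 2·7 + 3, so a_1 = 2
7 = 2·3 + 1, so a_2 = 2
3 = 3·1 + 0, so a_3 = 3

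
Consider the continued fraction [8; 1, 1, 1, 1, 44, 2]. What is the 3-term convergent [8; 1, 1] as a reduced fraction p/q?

Use the convergent recurrence hₖ = aₖ·hₖ₋₁ + hₖ₋₂ (and likewise for the denominators kₖ):
a_0 = 8: 8/1
a_1 = 1: 9/1
a_2 = 1: 17/2

17/2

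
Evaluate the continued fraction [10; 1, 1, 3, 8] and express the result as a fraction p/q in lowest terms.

613/58

Use the convergent recurrence hₖ = aₖ·hₖ₋₁ + hₖ₋₂ (and likewise for the denominators kₖ):
a_0 = 10: 10/1
a_1 = 1: 11/1
a_2 = 1: 21/2
a_3 = 3: 74/7
a_4 = 8: 613/58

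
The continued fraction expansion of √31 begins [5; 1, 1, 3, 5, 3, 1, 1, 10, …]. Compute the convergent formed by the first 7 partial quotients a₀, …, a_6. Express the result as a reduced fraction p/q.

863/155

Starting at the tail and folding back:
Start with 1.
3 + 1/(1/1) = 3 + 1/1 = 4/1
5 + 1/(4/1) = 5 + 1/4 = 21/4
3 + 1/(21/4) = 3 + 4/21 = 67/21
1 + 1/(67/21) = 1 + 21/67 = 88/67
1 + 1/(88/67) = 1 + 67/88 = 155/88
5 + 1/(155/88) = 5 + 88/155 = 863/155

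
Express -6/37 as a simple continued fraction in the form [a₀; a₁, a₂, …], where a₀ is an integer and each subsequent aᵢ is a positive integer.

⌊-6/37⌋ = -1, remainder 31
⌊37/31⌋ = 1, remainder 6
⌊31/6⌋ = 5, remainder 1
⌊6/1⌋ = 6, remainder 0

[-1; 1, 5, 6]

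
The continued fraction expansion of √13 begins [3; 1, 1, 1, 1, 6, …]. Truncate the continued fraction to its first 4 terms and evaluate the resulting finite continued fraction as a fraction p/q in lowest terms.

11/3

Build up convergents one term at a time:
a_0 = 3: 3/1
a_1 = 1: 4/1
a_2 = 1: 7/2
a_3 = 1: 11/3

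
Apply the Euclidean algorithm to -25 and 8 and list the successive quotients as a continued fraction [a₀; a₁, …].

[-4; 1, 7]

-25 = -4·8 + 7, so a_0 = -4
8 = 1·7 + 1, so a_1 = 1
7 = 7·1 + 0, so a_2 = 7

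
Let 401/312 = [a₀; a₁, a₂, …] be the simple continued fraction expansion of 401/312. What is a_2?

1

401 = 1·312 + 89, so a_0 = 1
312 = 3·89 + 45, so a_1 = 3
89 = 1·45 + 44, so a_2 = 1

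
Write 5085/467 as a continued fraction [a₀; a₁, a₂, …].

5085 = 10·467 + 415, so a_0 = 10
467 = 1·415 + 52, so a_1 = 1
415 = 7·52 + 51, so a_2 = 7
52 = 1·51 + 1, so a_3 = 1
51 = 51·1 + 0, so a_4 = 51

[10; 1, 7, 1, 51]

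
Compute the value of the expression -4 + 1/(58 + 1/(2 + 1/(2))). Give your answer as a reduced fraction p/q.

Start with 2.
2 + 1/(2/1) = 2 + 1/2 = 5/2
58 + 1/(5/2) = 58 + 2/5 = 292/5
-4 + 1/(292/5) = -4 + 5/292 = -1163/292

-1163/292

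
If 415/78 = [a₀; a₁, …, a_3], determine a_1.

3

⌊415/78⌋ = 5, remainder 25
⌊78/25⌋ = 3, remainder 3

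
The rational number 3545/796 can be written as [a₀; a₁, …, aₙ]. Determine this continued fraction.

[4; 2, 4, 1, 7, 4, 2]

Apply division with remainder until the remainder is 0:
3545 = 4·796 + 361, so a_0 = 4
796 = 2·361 + 74, so a_1 = 2
361 = 4·74 + 65, so a_2 = 4
74 = 1·65 + 9, so a_3 = 1
65 = 7·9 + 2, so a_4 = 7
9 = 4·2 + 1, so a_5 = 4
2 = 2·1 + 0, so a_6 = 2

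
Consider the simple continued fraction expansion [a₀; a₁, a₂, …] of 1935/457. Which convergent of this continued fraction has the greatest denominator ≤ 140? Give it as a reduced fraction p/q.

199/47

a_0 = 4: 4/1  (≤ bound)
a_1 = 4: 17/4  (≤ bound)
a_2 = 3: 55/13  (≤ bound)
a_3 = 1: 72/17  (≤ bound)
a_4 = 2: 199/47  (≤ bound)
a_5 = 4: 868/205  (> 140, stop)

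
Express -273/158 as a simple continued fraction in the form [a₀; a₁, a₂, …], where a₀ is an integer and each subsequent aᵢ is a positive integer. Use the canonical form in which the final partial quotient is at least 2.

-273 = -2·158 + 43, so a_0 = -2
158 = 3·43 + 29, so a_1 = 3
43 = 1·29 + 14, so a_2 = 1
29 = 2·14 + 1, so a_3 = 2
14 = 14·1 + 0, so a_4 = 14

[-2; 3, 1, 2, 14]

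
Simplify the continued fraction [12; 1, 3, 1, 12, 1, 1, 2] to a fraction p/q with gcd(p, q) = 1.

Use the convergent recurrence hₖ = aₖ·hₖ₋₁ + hₖ₋₂ (and likewise for the denominators kₖ):
a_0 = 12: 12/1
a_1 = 1: 13/1
a_2 = 3: 51/4
a_3 = 1: 64/5
a_4 = 12: 819/64
a_5 = 1: 883/69
a_6 = 1: 1702/133
a_7 = 2: 4287/335

4287/335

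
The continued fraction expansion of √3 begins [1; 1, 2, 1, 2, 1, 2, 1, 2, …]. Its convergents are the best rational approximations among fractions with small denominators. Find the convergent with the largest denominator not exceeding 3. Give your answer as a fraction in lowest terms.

5/3

a_0 = 1: 1/1  (≤ bound)
a_1 = 1: 2/1  (≤ bound)
a_2 = 2: 5/3  (≤ bound)
a_3 = 1: 7/4  (> 3, stop)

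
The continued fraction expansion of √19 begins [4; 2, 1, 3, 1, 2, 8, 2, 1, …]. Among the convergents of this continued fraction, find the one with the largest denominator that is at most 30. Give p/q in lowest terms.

a_0 = 4: 4/1  (≤ bound)
a_1 = 2: 9/2  (≤ bound)
a_2 = 1: 13/3  (≤ bound)
a_3 = 3: 48/11  (≤ bound)
a_4 = 1: 61/14  (≤ bound)
a_5 = 2: 170/39  (> 30, stop)

61/14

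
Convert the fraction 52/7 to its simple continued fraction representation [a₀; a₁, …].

[7; 2, 3]

52 = 7·7 + 3, so a_0 = 7
7 = 2·3 + 1, so a_1 = 2
3 = 3·1 + 0, so a_2 = 3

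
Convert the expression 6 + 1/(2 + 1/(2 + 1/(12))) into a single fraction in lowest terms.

Start with 12.
2 + 1/(12/1) = 2 + 1/12 = 25/12
2 + 1/(25/12) = 2 + 12/25 = 62/25
6 + 1/(62/25) = 6 + 25/62 = 397/62

397/62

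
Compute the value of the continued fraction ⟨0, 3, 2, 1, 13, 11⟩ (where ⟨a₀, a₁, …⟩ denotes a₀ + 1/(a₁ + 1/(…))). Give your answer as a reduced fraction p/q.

Work from the innermost term outward:
Start with 11.
13 + 1/(11/1) = 13 + 1/11 = 144/11
1 + 1/(144/11) = 1 + 11/144 = 155/144
2 + 1/(155/144) = 2 + 144/155 = 454/155
3 + 1/(454/155) = 3 + 155/454 = 1517/454
0 + 1/(1517/454) = 0 + 454/1517 = 454/1517

454/1517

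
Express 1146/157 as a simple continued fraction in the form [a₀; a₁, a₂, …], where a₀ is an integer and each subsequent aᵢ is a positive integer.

[7; 3, 2, 1, 15]

Repeatedly divide and take the remainder:
1146 ÷ 157 → quotient 7, remainder 47
157 ÷ 47 → quotient 3, remainder 16
47 ÷ 16 → quotient 2, remainder 15
16 ÷ 15 → quotient 1, remainder 1
15 ÷ 1 → quotient 15, remainder 0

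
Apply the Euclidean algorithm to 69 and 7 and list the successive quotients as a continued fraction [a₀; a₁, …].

69 ÷ 7 → quotient 9, remainder 6
7 ÷ 6 → quotient 1, remainder 1
6 ÷ 1 → quotient 6, remainder 0

[9; 1, 6]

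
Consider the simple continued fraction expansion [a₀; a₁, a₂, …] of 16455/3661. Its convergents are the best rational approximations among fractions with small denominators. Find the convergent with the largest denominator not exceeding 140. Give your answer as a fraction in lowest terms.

a_0 = 4: 4/1  (≤ bound)
a_1 = 2: 9/2  (≤ bound)
a_2 = 46: 418/93  (≤ bound)
a_3 = 2: 845/188  (> 140, stop)

418/93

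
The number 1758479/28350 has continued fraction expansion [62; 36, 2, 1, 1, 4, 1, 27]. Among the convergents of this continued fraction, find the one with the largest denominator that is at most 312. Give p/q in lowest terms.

11289/182

a_0 = 62: 62/1  (≤ bound)
a_1 = 36: 2233/36  (≤ bound)
a_2 = 2: 4528/73  (≤ bound)
a_3 = 1: 6761/109  (≤ bound)
a_4 = 1: 11289/182  (≤ bound)
a_5 = 4: 51917/837  (> 312, stop)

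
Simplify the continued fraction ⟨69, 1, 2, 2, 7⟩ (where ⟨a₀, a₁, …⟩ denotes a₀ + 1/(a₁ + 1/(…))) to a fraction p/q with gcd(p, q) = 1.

Starting at the tail and folding back:
Start with 7.
2 + 1/(7/1) = 2 + 1/7 = 15/7
2 + 1/(15/7) = 2 + 7/15 = 37/15
1 + 1/(37/15) = 1 + 15/37 = 52/37
69 + 1/(52/37) = 69 + 37/52 = 3625/52

3625/52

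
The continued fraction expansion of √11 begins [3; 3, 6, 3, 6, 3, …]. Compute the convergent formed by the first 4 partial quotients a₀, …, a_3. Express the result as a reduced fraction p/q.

199/60

a_0 = 3: 3/1
a_1 = 3: 10/3
a_2 = 6: 63/19
a_3 = 3: 199/60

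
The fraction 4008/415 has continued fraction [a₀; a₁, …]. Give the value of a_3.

Run the Euclidean algorithm, recording each quotient:
⌊4008/415⌋ = 9, remainder 273
⌊415/273⌋ = 1, remainder 142
⌊273/142⌋ = 1, remainder 131
⌊142/131⌋ = 1, remainder 11

1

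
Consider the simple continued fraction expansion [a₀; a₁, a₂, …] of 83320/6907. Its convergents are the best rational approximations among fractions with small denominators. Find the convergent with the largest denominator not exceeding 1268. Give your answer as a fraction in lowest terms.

3631/301

a_0 = 12: 12/1  (≤ bound)
a_1 = 15: 181/15  (≤ bound)
a_2 = 1: 193/16  (≤ bound)
a_3 = 5: 1146/95  (≤ bound)
a_4 = 3: 3631/301  (≤ bound)
a_5 = 7: 26563/2202  (> 1268, stop)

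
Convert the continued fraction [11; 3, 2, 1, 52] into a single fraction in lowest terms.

5955/527

Collapse the nested fraction from the inside out:
Start with 52.
1 + 1/(52/1) = 1 + 1/52 = 53/52
2 + 1/(53/52) = 2 + 52/53 = 158/53
3 + 1/(158/53) = 3 + 53/158 = 527/158
11 + 1/(527/158) = 11 + 158/527 = 5955/527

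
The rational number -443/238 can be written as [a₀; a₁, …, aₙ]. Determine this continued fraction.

[-2; 7, 4, 1, 2, 2]

⌊-443/238⌋ = -2, remainder 33
⌊238/33⌋ = 7, remainder 7
⌊33/7⌋ = 4, remainder 5
⌊7/5⌋ = 1, remainder 2
⌊5/2⌋ = 2, remainder 1
⌊2/1⌋ = 2, remainder 0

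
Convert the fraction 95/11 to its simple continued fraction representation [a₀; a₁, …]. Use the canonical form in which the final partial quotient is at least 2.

[8; 1, 1, 1, 3]

95 = 8·11 + 7, so a_0 = 8
11 = 1·7 + 4, so a_1 = 1
7 = 1·4 + 3, so a_2 = 1
4 = 1·3 + 1, so a_3 = 1
3 = 3·1 + 0, so a_4 = 3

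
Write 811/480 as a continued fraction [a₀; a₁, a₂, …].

811 = 1·480 + 331, so a_0 = 1
480 = 1·331 + 149, so a_1 = 1
331 = 2·149 + 33, so a_2 = 2
149 = 4·33 + 17, so a_3 = 4
33 = 1·17 + 16, so a_4 = 1
17 = 1·16 + 1, so a_5 = 1
16 = 16·1 + 0, so a_6 = 16

[1; 1, 2, 4, 1, 1, 16]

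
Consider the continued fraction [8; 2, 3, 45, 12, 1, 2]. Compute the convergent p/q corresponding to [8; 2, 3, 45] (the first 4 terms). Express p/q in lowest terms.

2672/317

Compute successive convergents:
a_0 = 8: 8/1
a_1 = 2: 17/2
a_2 = 3: 59/7
a_3 = 45: 2672/317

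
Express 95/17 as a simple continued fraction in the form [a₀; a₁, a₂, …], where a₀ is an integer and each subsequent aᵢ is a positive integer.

Run the Euclidean algorithm, recording each quotient:
95 ÷ 17 → quotient 5, remainder 10
17 ÷ 10 → quotient 1, remainder 7
10 ÷ 7 → quotient 1, remainder 3
7 ÷ 3 → quotient 2, remainder 1
3 ÷ 1 → quotient 3, remainder 0

[5; 1, 1, 2, 3]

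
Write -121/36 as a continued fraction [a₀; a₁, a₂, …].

-121 = -4·36 + 23, so a_0 = -4
36 = 1·23 + 13, so a_1 = 1
23 = 1·13 + 10, so a_2 = 1
13 = 1·10 + 3, so a_3 = 1
10 = 3·3 + 1, so a_4 = 3
3 = 3·1 + 0, so a_5 = 3

[-4; 1, 1, 1, 3, 3]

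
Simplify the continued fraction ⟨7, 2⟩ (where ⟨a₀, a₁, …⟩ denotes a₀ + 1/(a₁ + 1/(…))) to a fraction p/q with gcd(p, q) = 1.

a_0 = 7: 7/1
a_1 = 2: 15/2

15/2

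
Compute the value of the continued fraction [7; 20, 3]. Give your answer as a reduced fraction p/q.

430/61

Compute successive convergents:
a_0 = 7: 7/1
a_1 = 20: 141/20
a_2 = 3: 430/61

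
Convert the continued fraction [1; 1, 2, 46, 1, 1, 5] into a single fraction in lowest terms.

Work from the innermost term outward:
Start with 5.
1 + 1/(5/1) = 1 + 1/5 = 6/5
1 + 1/(6/5) = 1 + 5/6 = 11/6
46 + 1/(11/6) = 46 + 6/11 = 512/11
2 + 1/(512/11) = 2 + 11/512 = 1035/512
1 + 1/(1035/512) = 1 + 512/1035 = 1547/1035
1 + 1/(1547/1035) = 1 + 1035/1547 = 2582/1547

2582/1547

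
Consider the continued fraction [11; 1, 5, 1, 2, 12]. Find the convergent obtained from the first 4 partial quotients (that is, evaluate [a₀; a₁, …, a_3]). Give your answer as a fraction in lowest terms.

83/7

a_0 = 11: 11/1
a_1 = 1: 12/1
a_2 = 5: 71/6
a_3 = 1: 83/7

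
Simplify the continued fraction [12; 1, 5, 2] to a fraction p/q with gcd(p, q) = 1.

Collapse the nested fraction from the inside out:
Start with 2.
5 + 1/(2/1) = 5 + 1/2 = 11/2
1 + 1/(11/2) = 1 + 2/11 = 13/11
12 + 1/(13/11) = 12 + 11/13 = 167/13

167/13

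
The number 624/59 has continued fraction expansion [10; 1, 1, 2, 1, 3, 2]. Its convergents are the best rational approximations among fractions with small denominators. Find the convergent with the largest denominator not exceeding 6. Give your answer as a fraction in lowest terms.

53/5

a_0 = 10: 10/1  (≤ bound)
a_1 = 1: 11/1  (≤ bound)
a_2 = 1: 21/2  (≤ bound)
a_3 = 2: 53/5  (≤ bound)
a_4 = 1: 74/7  (> 6, stop)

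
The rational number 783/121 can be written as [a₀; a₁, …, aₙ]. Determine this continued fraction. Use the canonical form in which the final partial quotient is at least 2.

[6; 2, 8, 7]

783 ÷ 121 → quotient 6, remainder 57
121 ÷ 57 → quotient 2, remainder 7
57 ÷ 7 → quotient 8, remainder 1
7 ÷ 1 → quotient 7, remainder 0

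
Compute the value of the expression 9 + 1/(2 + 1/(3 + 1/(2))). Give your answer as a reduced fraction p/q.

Starting at the tail and folding back:
Start with 2.
3 + 1/(2/1) = 3 + 1/2 = 7/2
2 + 1/(7/2) = 2 + 2/7 = 16/7
9 + 1/(16/7) = 9 + 7/16 = 151/16

151/16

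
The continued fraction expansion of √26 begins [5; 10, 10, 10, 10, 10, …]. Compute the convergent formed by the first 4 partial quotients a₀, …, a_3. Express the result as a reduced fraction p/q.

Collapse the nested fraction from the inside out:
Start with 10.
10 + 1/(10/1) = 10 + 1/10 = 101/10
10 + 1/(101/10) = 10 + 10/101 = 1020/101
5 + 1/(1020/101) = 5 + 101/1020 = 5201/1020

5201/1020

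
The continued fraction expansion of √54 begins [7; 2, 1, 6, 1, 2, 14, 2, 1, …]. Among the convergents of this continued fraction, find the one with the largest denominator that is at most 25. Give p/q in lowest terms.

a_0 = 7: 7/1  (≤ bound)
a_1 = 2: 15/2  (≤ bound)
a_2 = 1: 22/3  (≤ bound)
a_3 = 6: 147/20  (≤ bound)
a_4 = 1: 169/23  (≤ bound)
a_5 = 2: 485/66  (> 25, stop)

169/23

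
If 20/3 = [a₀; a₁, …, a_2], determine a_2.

Run the Euclidean algorithm, recording each quotient:
⌊20/3⌋ = 6, remainder 2
⌊3/2⌋ = 1, remainder 1
⌊2/1⌋ = 2, remainder 0

2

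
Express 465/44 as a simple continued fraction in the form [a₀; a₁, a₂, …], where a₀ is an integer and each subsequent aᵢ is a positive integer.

Apply division with remainder until the remainder is 0:
⌊465/44⌋ = 10, remainder 25
⌊44/25⌋ = 1, remainder 19
⌊25/19⌋ = 1, remainder 6
⌊19/6⌋ = 3, remainder 1
⌊6/1⌋ = 6, remainder 0

[10; 1, 1, 3, 6]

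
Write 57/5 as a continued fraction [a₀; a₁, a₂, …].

[11; 2, 2]

57 = 11·5 + 2, so a_0 = 11
5 = 2·2 + 1, so a_1 = 2
2 = 2·1 + 0, so a_2 = 2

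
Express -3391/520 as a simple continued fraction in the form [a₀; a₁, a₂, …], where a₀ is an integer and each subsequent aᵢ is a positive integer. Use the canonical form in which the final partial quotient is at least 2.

[-7; 2, 11, 3, 7]

⌊-3391/520⌋ = -7, remainder 249
⌊520/249⌋ = 2, remainder 22
⌊249/22⌋ = 11, remainder 7
⌊22/7⌋ = 3, remainder 1
⌊7/1⌋ = 7, remainder 0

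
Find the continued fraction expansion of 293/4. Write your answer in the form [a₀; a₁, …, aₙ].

293 ÷ 4 → quotient 73, remainder 1
4 ÷ 1 → quotient 4, remainder 0

[73; 4]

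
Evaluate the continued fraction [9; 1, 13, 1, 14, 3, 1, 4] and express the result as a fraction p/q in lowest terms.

Start with 4.
1 + 1/(4/1) = 1 + 1/4 = 5/4
3 + 1/(5/4) = 3 + 4/5 = 19/5
14 + 1/(19/5) = 14 + 5/19 = 271/19
1 + 1/(271/19) = 1 + 19/271 = 290/271
13 + 1/(290/271) = 13 + 271/290 = 4041/290
1 + 1/(4041/290) = 1 + 290/4041 = 4331/4041
9 + 1/(4331/4041) = 9 + 4041/4331 = 43020/4331

43020/4331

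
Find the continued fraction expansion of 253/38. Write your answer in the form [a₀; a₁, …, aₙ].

253 = 6·38 + 25, so a_0 = 6
38 = 1·25 + 13, so a_1 = 1
25 = 1·13 + 12, so a_2 = 1
13 = 1·12 + 1, so a_3 = 1
12 = 12·1 + 0, so a_4 = 12

[6; 1, 1, 1, 12]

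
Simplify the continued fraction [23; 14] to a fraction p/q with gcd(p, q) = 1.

323/14

Build up convergents one term at a time:
a_0 = 23: 23/1
a_1 = 14: 323/14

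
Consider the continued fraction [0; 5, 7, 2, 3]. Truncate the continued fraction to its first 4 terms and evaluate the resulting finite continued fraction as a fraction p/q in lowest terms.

15/77

Use the convergent recurrence hₖ = aₖ·hₖ₋₁ + hₖ₋₂ (and likewise for the denominators kₖ):
a_0 = 0: 0/1
a_1 = 5: 1/5
a_2 = 7: 7/36
a_3 = 2: 15/77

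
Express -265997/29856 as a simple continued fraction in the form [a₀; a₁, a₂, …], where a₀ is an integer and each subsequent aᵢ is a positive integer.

-265997 = -9·29856 + 2707, so a_0 = -9
29856 = 11·2707 + 79, so a_1 = 11
2707 = 34·79 + 21, so a_2 = 34
79 = 3·21 + 16, so a_3 = 3
21 = 1·16 + 5, so a_4 = 1
16 = 3·5 + 1, so a_5 = 3
5 = 5·1 + 0, so a_6 = 5

[-9; 11, 34, 3, 1, 3, 5]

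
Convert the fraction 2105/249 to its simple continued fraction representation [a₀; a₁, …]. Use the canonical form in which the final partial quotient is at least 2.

⌊2105/249⌋ = 8, remainder 113
⌊249/113⌋ = 2, remainder 23
⌊113/23⌋ = 4, remainder 21
⌊23/21⌋ = 1, remainder 2
⌊21/2⌋ = 10, remainder 1
⌊2/1⌋ = 2, remainder 0

[8; 2, 4, 1, 10, 2]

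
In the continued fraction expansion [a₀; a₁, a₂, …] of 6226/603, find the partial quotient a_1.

6226 = 10·603 + 196, so a_0 = 10
603 = 3·196 + 15, so a_1 = 3

3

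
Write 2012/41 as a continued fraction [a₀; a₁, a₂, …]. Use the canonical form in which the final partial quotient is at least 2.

[49; 13, 1, 2]

2012 ÷ 41 → quotient 49, remainder 3
41 ÷ 3 → quotient 13, remainder 2
3 ÷ 2 → quotient 1, remainder 1
2 ÷ 1 → quotient 2, remainder 0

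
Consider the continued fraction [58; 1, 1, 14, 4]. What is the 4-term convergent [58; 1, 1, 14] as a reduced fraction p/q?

a_0 = 58: 58/1
a_1 = 1: 59/1
a_2 = 1: 117/2
a_3 = 14: 1697/29

1697/29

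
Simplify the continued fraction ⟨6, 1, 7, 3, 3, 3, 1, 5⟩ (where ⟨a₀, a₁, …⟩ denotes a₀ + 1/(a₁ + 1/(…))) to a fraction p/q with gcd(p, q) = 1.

a_0 = 6: 6/1
a_1 = 1: 7/1
a_2 = 7: 55/8
a_3 = 3: 172/25
a_4 = 3: 571/83
a_5 = 3: 1885/274
a_6 = 1: 2456/357
a_7 = 5: 14165/2059

14165/2059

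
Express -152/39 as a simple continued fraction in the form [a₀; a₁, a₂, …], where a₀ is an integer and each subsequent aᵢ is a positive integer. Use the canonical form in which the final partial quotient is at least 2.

Run the Euclidean algorithm, recording each quotient:
-152 ÷ 39 → quotient -4, remainder 4
39 ÷ 4 → quotient 9, remainder 3
4 ÷ 3 → quotient 1, remainder 1
3 ÷ 1 → quotient 3, remainder 0

[-4; 9, 1, 3]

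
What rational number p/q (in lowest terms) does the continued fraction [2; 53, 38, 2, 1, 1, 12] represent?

258959/128270

Start with 12.
1 + 1/(12/1) = 1 + 1/12 = 13/12
1 + 1/(13/12) = 1 + 12/13 = 25/13
2 + 1/(25/13) = 2 + 13/25 = 63/25
38 + 1/(63/25) = 38 + 25/63 = 2419/63
53 + 1/(2419/63) = 53 + 63/2419 = 128270/2419
2 + 1/(128270/2419) = 2 + 2419/128270 = 258959/128270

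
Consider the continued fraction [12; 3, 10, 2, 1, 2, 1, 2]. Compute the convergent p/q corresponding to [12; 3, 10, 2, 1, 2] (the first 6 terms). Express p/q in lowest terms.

3167/257

a_0 = 12: 12/1
a_1 = 3: 37/3
a_2 = 10: 382/31
a_3 = 2: 801/65
a_4 = 1: 1183/96
a_5 = 2: 3167/257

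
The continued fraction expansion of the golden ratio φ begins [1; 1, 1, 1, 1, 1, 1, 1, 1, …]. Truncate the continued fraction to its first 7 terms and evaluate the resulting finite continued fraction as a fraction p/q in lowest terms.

Use the convergent recurrence hₖ = aₖ·hₖ₋₁ + hₖ₋₂ (and likewise for the denominators kₖ):
a_0 = 1: 1/1
a_1 = 1: 2/1
a_2 = 1: 3/2
a_3 = 1: 5/3
a_4 = 1: 8/5
a_5 = 1: 13/8
a_6 = 1: 21/13

21/13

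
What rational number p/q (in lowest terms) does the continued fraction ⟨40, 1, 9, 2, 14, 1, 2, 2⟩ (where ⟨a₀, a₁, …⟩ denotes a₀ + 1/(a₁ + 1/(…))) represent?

91340/2233

Compute successive convergents:
a_0 = 40: 40/1
a_1 = 1: 41/1
a_2 = 9: 409/10
a_3 = 2: 859/21
a_4 = 14: 12435/304
a_5 = 1: 13294/325
a_6 = 2: 39023/954
a_7 = 2: 91340/2233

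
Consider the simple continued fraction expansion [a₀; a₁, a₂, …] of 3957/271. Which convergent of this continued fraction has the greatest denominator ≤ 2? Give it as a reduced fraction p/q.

List convergents until the denominator exceeds the bound:
a_0 = 14: 14/1  (≤ bound)
a_1 = 1: 15/1  (≤ bound)
a_2 = 1: 29/2  (≤ bound)
a_3 = 1: 44/3  (> 2, stop)

29/2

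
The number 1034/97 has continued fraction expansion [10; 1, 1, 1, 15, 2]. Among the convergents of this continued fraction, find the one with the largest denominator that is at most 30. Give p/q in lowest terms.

a_0 = 10: 10/1  (≤ bound)
a_1 = 1: 11/1  (≤ bound)
a_2 = 1: 21/2  (≤ bound)
a_3 = 1: 32/3  (≤ bound)
a_4 = 15: 501/47  (> 30, stop)

32/3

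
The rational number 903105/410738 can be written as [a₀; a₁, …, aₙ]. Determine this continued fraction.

[2; 5, 31, 2, 12, 2, 1, 33]

Repeatedly divide and take the remainder:
903105 = 2·410738 + 81629, so a_0 = 2
410738 = 5·81629 + 2593, so a_1 = 5
81629 = 31·2593 + 1246, so a_2 = 31
2593 = 2·1246 + 101, so a_3 = 2
1246 = 12·101 + 34, so a_4 = 12
101 = 2·34 + 33, so a_5 = 2
34 = 1·33 + 1, so a_6 = 1
33 = 33·1 + 0, so a_7 = 33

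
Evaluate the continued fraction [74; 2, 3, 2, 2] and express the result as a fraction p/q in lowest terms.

2903/39

a_0 = 74: 74/1
a_1 = 2: 149/2
a_2 = 3: 521/7
a_3 = 2: 1191/16
a_4 = 2: 2903/39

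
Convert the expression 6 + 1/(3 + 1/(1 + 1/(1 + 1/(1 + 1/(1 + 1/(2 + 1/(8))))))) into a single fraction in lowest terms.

Start with 8.
2 + 1/(8/1) = 2 + 1/8 = 17/8
1 + 1/(17/8) = 1 + 8/17 = 25/17
1 + 1/(25/17) = 1 + 17/25 = 42/25
1 + 1/(42/25) = 1 + 25/42 = 67/42
1 + 1/(67/42) = 1 + 42/67 = 109/67
3 + 1/(109/67) = 3 + 67/109 = 394/109
6 + 1/(394/109) = 6 + 109/394 = 2473/394

2473/394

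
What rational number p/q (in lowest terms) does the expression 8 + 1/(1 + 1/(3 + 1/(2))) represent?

79/9

Starting at the tail and folding back:
Start with 2.
3 + 1/(2/1) = 3 + 1/2 = 7/2
1 + 1/(7/2) = 1 + 2/7 = 9/7
8 + 1/(9/7) = 8 + 7/9 = 79/9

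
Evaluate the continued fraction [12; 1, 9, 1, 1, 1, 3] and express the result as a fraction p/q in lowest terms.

Compute successive convergents:
a_0 = 12: 12/1
a_1 = 1: 13/1
a_2 = 9: 129/10
a_3 = 1: 142/11
a_4 = 1: 271/21
a_5 = 1: 413/32
a_6 = 3: 1510/117

1510/117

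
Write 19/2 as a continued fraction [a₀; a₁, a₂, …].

19 = 9·2 + 1, so a_0 = 9
2 = 2·1 + 0, so a_1 = 2

[9; 2]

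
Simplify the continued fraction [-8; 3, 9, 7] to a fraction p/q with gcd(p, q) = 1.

Build up convergents one term at a time:
a_0 = -8: -8/1
a_1 = 3: -23/3
a_2 = 9: -215/28
a_3 = 7: -1528/199

-1528/199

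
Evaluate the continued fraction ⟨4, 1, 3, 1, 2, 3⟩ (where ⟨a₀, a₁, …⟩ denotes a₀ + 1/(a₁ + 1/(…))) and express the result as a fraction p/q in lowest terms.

225/47

Compute successive convergents:
a_0 = 4: 4/1
a_1 = 1: 5/1
a_2 = 3: 19/4
a_3 = 1: 24/5
a_4 = 2: 67/14
a_5 = 3: 225/47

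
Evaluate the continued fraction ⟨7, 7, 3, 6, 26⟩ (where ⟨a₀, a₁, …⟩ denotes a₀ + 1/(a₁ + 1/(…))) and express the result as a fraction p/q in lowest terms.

Start with 26.
6 + 1/(26/1) = 6 + 1/26 = 157/26
3 + 1/(157/26) = 3 + 26/157 = 497/157
7 + 1/(497/157) = 7 + 157/497 = 3636/497
7 + 1/(3636/497) = 7 + 497/3636 = 25949/3636

25949/3636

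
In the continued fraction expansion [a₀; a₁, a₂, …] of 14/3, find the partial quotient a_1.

⌊14/3⌋ = 4, remainder 2
⌊3/2⌋ = 1, remainder 1

1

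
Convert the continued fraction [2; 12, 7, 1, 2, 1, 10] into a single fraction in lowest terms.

Start with 10.
1 + 1/(10/1) = 1 + 1/10 = 11/10
2 + 1/(11/10) = 2 + 10/11 = 32/11
1 + 1/(32/11) = 1 + 11/32 = 43/32
7 + 1/(43/32) = 7 + 32/43 = 333/43
12 + 1/(333/43) = 12 + 43/333 = 4039/333
2 + 1/(4039/333) = 2 + 333/4039 = 8411/4039

8411/4039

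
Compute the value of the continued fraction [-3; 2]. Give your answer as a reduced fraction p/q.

-5/2

a_0 = -3: -3/1
a_1 = 2: -5/2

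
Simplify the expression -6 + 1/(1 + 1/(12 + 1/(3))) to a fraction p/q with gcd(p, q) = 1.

-203/40

Use the convergent recurrence hₖ = aₖ·hₖ₋₁ + hₖ₋₂ (and likewise for the denominators kₖ):
a_0 = -6: -6/1
a_1 = 1: -5/1
a_2 = 12: -66/13
a_3 = 3: -203/40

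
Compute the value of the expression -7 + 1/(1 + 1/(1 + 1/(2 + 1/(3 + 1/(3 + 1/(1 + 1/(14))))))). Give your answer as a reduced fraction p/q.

Start with 14.
1 + 1/(14/1) = 1 + 1/14 = 15/14
3 + 1/(15/14) = 3 + 14/15 = 59/15
3 + 1/(59/15) = 3 + 15/59 = 192/59
2 + 1/(192/59) = 2 + 59/192 = 443/192
1 + 1/(443/192) = 1 + 192/443 = 635/443
1 + 1/(635/443) = 1 + 443/635 = 1078/635
-7 + 1/(1078/635) = -7 + 635/1078 = -6911/1078

-6911/1078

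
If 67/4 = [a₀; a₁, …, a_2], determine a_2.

Run the Euclidean algorithm, recording each quotient:
⌊67/4⌋ = 16, remainder 3
⌊4/3⌋ = 1, remainder 1
⌊3/1⌋ = 3, remainder 0

3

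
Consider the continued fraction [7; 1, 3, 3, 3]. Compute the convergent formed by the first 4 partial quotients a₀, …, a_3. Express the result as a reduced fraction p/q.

Compute successive convergents:
a_0 = 7: 7/1
a_1 = 1: 8/1
a_2 = 3: 31/4
a_3 = 3: 101/13

101/13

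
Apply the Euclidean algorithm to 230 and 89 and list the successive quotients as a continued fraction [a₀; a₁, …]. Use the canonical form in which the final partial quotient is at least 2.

⌊230/89⌋ = 2, remainder 52
⌊89/52⌋ = 1, remainder 37
⌊52/37⌋ = 1, remainder 15
⌊37/15⌋ = 2, remainder 7
⌊15/7⌋ = 2, remainder 1
⌊7/1⌋ = 7, remainder 0

[2; 1, 1, 2, 2, 7]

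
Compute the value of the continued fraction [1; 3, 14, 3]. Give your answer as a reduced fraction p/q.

175/132

Compute successive convergents:
a_0 = 1: 1/1
a_1 = 3: 4/3
a_2 = 14: 57/43
a_3 = 3: 175/132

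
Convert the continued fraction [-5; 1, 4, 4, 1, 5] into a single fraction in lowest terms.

a_0 = -5: -5/1
a_1 = 1: -4/1
a_2 = 4: -21/5
a_3 = 4: -88/21
a_4 = 1: -109/26
a_5 = 5: -633/151

-633/151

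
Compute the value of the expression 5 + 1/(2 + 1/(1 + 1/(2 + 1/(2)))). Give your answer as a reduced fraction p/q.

102/19

Compute successive convergents:
a_0 = 5: 5/1
a_1 = 2: 11/2
a_2 = 1: 16/3
a_3 = 2: 43/8
a_4 = 2: 102/19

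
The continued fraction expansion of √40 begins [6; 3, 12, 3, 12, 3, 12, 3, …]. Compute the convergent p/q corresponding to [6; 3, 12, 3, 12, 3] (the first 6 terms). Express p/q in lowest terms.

27379/4329

Starting at the tail and folding back:
Start with 3.
12 + 1/(3/1) = 12 + 1/3 = 37/3
3 + 1/(37/3) = 3 + 3/37 = 114/37
12 + 1/(114/37) = 12 + 37/114 = 1405/114
3 + 1/(1405/114) = 3 + 114/1405 = 4329/1405
6 + 1/(4329/1405) = 6 + 1405/4329 = 27379/4329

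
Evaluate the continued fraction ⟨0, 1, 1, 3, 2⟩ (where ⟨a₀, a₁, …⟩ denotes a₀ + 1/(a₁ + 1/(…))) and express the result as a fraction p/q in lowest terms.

9/16

a_0 = 0: 0/1
a_1 = 1: 1/1
a_2 = 1: 1/2
a_3 = 3: 4/7
a_4 = 2: 9/16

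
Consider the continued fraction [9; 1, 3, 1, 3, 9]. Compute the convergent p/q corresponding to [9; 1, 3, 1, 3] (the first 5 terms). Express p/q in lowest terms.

a_0 = 9: 9/1
a_1 = 1: 10/1
a_2 = 3: 39/4
a_3 = 1: 49/5
a_4 = 3: 186/19

186/19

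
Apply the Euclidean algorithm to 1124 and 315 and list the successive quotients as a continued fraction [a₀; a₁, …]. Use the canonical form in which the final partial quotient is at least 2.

[3; 1, 1, 3, 6, 7]

1124 = 3·315 + 179, so a_0 = 3
315 = 1·179 + 136, so a_1 = 1
179 = 1·136 + 43, so a_2 = 1
136 = 3·43 + 7, so a_3 = 3
43 = 6·7 + 1, so a_4 = 6
7 = 7·1 + 0, so a_5 = 7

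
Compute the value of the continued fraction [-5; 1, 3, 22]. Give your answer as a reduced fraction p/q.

a_0 = -5: -5/1
a_1 = 1: -4/1
a_2 = 3: -17/4
a_3 = 22: -378/89

-378/89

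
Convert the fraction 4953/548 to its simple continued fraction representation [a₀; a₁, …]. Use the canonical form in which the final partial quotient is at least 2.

[9; 26, 10, 2]

⌊4953/548⌋ = 9, remainder 21
⌊548/21⌋ = 26, remainder 2
⌊21/2⌋ = 10, remainder 1
⌊2/1⌋ = 2, remainder 0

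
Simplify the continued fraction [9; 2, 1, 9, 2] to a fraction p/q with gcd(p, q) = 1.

570/61

Start with 2.
9 + 1/(2/1) = 9 + 1/2 = 19/2
1 + 1/(19/2) = 1 + 2/19 = 21/19
2 + 1/(21/19) = 2 + 19/21 = 61/21
9 + 1/(61/21) = 9 + 21/61 = 570/61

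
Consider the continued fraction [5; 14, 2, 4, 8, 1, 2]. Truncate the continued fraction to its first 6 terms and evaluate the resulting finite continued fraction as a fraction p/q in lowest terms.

6078/1199

a_0 = 5: 5/1
a_1 = 14: 71/14
a_2 = 2: 147/29
a_3 = 4: 659/130
a_4 = 8: 5419/1069
a_5 = 1: 6078/1199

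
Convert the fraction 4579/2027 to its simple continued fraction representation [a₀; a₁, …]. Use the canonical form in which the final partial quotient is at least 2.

Repeatedly divide and take the remainder:
4579 = 2·2027 + 525, so a_0 = 2
2027 = 3·525 + 452, so a_1 = 3
525 = 1·452 + 73, so a_2 = 1
452 = 6·73 + 14, so a_3 = 6
73 = 5·14 + 3, so a_4 = 5
14 = 4·3 + 2, so a_5 = 4
3 = 1·2 + 1, so a_6 = 1
2 = 2·1 + 0, so a_7 = 2

[2; 3, 1, 6, 5, 4, 1, 2]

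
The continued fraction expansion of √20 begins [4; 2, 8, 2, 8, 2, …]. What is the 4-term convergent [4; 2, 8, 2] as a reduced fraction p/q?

Start with 2.
8 + 1/(2/1) = 8 + 1/2 = 17/2
2 + 1/(17/2) = 2 + 2/17 = 36/17
4 + 1/(36/17) = 4 + 17/36 = 161/36

161/36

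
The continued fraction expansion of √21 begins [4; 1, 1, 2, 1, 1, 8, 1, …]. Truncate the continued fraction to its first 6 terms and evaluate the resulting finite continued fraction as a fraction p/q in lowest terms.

55/12

a_0 = 4: 4/1
a_1 = 1: 5/1
a_2 = 1: 9/2
a_3 = 2: 23/5
a_4 = 1: 32/7
a_5 = 1: 55/12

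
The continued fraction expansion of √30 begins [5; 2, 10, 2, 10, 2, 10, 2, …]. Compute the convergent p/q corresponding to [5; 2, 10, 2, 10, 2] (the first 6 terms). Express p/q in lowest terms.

5291/966

Compute successive convergents:
a_0 = 5: 5/1
a_1 = 2: 11/2
a_2 = 10: 115/21
a_3 = 2: 241/44
a_4 = 10: 2525/461
a_5 = 2: 5291/966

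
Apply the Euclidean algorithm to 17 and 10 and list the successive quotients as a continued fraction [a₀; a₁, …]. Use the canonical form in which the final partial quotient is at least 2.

Repeatedly divide and take the remainder:
17 ÷ 10 → quotient 1, remainder 7
10 ÷ 7 → quotient 1, remainder 3
7 ÷ 3 → quotient 2, remainder 1
3 ÷ 1 → quotient 3, remainder 0

[1; 1, 2, 3]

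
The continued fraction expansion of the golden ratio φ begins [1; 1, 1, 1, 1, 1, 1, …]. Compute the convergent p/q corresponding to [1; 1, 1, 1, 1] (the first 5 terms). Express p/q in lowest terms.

Build up convergents one term at a time:
a_0 = 1: 1/1
a_1 = 1: 2/1
a_2 = 1: 3/2
a_3 = 1: 5/3
a_4 = 1: 8/5

8/5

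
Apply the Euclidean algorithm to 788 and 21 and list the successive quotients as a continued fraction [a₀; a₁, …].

788 ÷ 21 → quotient 37, remainder 11
21 ÷ 11 → quotient 1, remainder 10
11 ÷ 10 → quotient 1, remainder 1
10 ÷ 1 → quotient 10, remainder 0

[37; 1, 1, 10]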